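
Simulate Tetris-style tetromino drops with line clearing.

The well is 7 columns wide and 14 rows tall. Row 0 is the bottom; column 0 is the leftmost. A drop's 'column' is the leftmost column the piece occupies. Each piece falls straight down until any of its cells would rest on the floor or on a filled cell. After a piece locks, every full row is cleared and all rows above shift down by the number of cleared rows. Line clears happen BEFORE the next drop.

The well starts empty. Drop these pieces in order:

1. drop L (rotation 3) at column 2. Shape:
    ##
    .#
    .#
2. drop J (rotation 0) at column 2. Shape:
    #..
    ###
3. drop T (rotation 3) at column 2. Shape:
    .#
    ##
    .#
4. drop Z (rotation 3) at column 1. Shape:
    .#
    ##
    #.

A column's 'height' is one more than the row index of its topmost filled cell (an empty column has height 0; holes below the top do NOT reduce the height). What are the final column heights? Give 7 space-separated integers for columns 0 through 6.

Drop 1: L rot3 at col 2 lands with bottom-row=0; cleared 0 line(s) (total 0); column heights now [0 0 3 3 0 0 0], max=3
Drop 2: J rot0 at col 2 lands with bottom-row=3; cleared 0 line(s) (total 0); column heights now [0 0 5 4 4 0 0], max=5
Drop 3: T rot3 at col 2 lands with bottom-row=4; cleared 0 line(s) (total 0); column heights now [0 0 6 7 4 0 0], max=7
Drop 4: Z rot3 at col 1 lands with bottom-row=5; cleared 0 line(s) (total 0); column heights now [0 7 8 7 4 0 0], max=8

Answer: 0 7 8 7 4 0 0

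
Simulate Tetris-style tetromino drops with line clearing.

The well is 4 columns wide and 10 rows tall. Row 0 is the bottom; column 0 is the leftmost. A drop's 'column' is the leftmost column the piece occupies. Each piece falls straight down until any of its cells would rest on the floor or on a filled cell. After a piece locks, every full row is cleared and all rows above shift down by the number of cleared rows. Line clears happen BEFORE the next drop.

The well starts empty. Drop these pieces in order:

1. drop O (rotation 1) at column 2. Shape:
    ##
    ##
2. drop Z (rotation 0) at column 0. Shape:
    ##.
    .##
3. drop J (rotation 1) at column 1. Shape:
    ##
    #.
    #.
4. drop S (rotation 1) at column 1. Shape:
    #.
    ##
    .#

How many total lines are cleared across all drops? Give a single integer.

Drop 1: O rot1 at col 2 lands with bottom-row=0; cleared 0 line(s) (total 0); column heights now [0 0 2 2], max=2
Drop 2: Z rot0 at col 0 lands with bottom-row=2; cleared 0 line(s) (total 0); column heights now [4 4 3 2], max=4
Drop 3: J rot1 at col 1 lands with bottom-row=4; cleared 0 line(s) (total 0); column heights now [4 7 7 2], max=7
Drop 4: S rot1 at col 1 lands with bottom-row=7; cleared 0 line(s) (total 0); column heights now [4 10 9 2], max=10

Answer: 0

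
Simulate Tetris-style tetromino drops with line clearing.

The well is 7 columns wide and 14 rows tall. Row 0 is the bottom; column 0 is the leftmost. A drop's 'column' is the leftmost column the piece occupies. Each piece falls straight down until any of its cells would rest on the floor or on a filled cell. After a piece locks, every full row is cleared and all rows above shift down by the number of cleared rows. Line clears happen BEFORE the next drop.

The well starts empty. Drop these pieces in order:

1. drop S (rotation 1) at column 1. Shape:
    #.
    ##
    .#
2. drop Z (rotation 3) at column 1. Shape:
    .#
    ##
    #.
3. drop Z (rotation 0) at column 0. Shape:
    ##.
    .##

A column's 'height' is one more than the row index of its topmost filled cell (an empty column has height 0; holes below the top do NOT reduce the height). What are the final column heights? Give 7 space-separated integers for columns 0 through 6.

Answer: 8 8 7 0 0 0 0

Derivation:
Drop 1: S rot1 at col 1 lands with bottom-row=0; cleared 0 line(s) (total 0); column heights now [0 3 2 0 0 0 0], max=3
Drop 2: Z rot3 at col 1 lands with bottom-row=3; cleared 0 line(s) (total 0); column heights now [0 5 6 0 0 0 0], max=6
Drop 3: Z rot0 at col 0 lands with bottom-row=6; cleared 0 line(s) (total 0); column heights now [8 8 7 0 0 0 0], max=8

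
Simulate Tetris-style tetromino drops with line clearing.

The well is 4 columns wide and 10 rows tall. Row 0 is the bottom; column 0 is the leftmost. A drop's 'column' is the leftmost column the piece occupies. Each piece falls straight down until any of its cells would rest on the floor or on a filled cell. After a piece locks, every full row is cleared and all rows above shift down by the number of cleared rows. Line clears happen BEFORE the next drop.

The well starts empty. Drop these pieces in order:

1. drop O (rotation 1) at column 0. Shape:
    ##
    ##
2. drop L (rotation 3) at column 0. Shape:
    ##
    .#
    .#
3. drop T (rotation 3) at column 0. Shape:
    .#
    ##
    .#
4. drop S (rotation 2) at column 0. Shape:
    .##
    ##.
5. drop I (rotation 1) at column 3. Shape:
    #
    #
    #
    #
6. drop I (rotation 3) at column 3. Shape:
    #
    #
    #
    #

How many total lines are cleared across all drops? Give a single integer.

Drop 1: O rot1 at col 0 lands with bottom-row=0; cleared 0 line(s) (total 0); column heights now [2 2 0 0], max=2
Drop 2: L rot3 at col 0 lands with bottom-row=2; cleared 0 line(s) (total 0); column heights now [5 5 0 0], max=5
Drop 3: T rot3 at col 0 lands with bottom-row=5; cleared 0 line(s) (total 0); column heights now [7 8 0 0], max=8
Drop 4: S rot2 at col 0 lands with bottom-row=8; cleared 0 line(s) (total 0); column heights now [9 10 10 0], max=10
Drop 5: I rot1 at col 3 lands with bottom-row=0; cleared 0 line(s) (total 0); column heights now [9 10 10 4], max=10
Drop 6: I rot3 at col 3 lands with bottom-row=4; cleared 0 line(s) (total 0); column heights now [9 10 10 8], max=10

Answer: 0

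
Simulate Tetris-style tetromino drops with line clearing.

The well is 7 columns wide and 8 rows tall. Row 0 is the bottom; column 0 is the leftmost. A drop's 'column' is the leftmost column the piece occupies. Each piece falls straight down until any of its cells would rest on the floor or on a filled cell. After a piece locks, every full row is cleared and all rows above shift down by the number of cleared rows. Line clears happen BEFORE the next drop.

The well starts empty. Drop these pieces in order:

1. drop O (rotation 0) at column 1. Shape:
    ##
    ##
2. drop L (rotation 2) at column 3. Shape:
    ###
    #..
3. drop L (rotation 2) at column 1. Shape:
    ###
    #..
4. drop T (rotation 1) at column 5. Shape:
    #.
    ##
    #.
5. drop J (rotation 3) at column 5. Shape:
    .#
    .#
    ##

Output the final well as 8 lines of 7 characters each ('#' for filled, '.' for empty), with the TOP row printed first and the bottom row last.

Answer: ......#
......#
.....##
.....#.
.###.##
.#...#.
.#####.
.###...

Derivation:
Drop 1: O rot0 at col 1 lands with bottom-row=0; cleared 0 line(s) (total 0); column heights now [0 2 2 0 0 0 0], max=2
Drop 2: L rot2 at col 3 lands with bottom-row=0; cleared 0 line(s) (total 0); column heights now [0 2 2 2 2 2 0], max=2
Drop 3: L rot2 at col 1 lands with bottom-row=2; cleared 0 line(s) (total 0); column heights now [0 4 4 4 2 2 0], max=4
Drop 4: T rot1 at col 5 lands with bottom-row=2; cleared 0 line(s) (total 0); column heights now [0 4 4 4 2 5 4], max=5
Drop 5: J rot3 at col 5 lands with bottom-row=5; cleared 0 line(s) (total 0); column heights now [0 4 4 4 2 6 8], max=8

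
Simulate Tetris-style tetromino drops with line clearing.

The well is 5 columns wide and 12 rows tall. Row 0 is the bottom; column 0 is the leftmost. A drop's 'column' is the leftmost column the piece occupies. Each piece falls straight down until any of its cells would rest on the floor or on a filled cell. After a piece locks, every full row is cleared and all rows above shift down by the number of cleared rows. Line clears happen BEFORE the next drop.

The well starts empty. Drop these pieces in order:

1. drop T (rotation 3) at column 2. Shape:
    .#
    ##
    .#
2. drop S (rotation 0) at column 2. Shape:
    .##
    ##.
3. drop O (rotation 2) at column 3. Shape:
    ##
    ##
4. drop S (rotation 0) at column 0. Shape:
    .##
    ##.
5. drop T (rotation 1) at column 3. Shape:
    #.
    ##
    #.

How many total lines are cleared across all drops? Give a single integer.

Drop 1: T rot3 at col 2 lands with bottom-row=0; cleared 0 line(s) (total 0); column heights now [0 0 2 3 0], max=3
Drop 2: S rot0 at col 2 lands with bottom-row=3; cleared 0 line(s) (total 0); column heights now [0 0 4 5 5], max=5
Drop 3: O rot2 at col 3 lands with bottom-row=5; cleared 0 line(s) (total 0); column heights now [0 0 4 7 7], max=7
Drop 4: S rot0 at col 0 lands with bottom-row=3; cleared 0 line(s) (total 0); column heights now [4 5 5 7 7], max=7
Drop 5: T rot1 at col 3 lands with bottom-row=7; cleared 0 line(s) (total 0); column heights now [4 5 5 10 9], max=10

Answer: 0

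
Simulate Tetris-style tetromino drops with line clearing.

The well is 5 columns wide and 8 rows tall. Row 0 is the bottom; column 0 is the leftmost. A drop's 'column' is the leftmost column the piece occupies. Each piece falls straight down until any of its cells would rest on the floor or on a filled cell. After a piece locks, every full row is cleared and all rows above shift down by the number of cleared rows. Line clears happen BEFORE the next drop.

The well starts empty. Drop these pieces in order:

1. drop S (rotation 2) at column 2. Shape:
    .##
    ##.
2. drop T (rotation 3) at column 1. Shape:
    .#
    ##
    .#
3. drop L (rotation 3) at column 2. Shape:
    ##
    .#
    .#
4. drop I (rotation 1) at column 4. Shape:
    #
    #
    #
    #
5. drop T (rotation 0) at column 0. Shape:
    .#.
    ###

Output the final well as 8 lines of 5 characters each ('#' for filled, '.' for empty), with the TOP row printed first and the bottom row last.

Answer: .....
.#...
###.#
..###
..###
.####
..###
..##.

Derivation:
Drop 1: S rot2 at col 2 lands with bottom-row=0; cleared 0 line(s) (total 0); column heights now [0 0 1 2 2], max=2
Drop 2: T rot3 at col 1 lands with bottom-row=1; cleared 0 line(s) (total 0); column heights now [0 3 4 2 2], max=4
Drop 3: L rot3 at col 2 lands with bottom-row=2; cleared 0 line(s) (total 0); column heights now [0 3 5 5 2], max=5
Drop 4: I rot1 at col 4 lands with bottom-row=2; cleared 0 line(s) (total 0); column heights now [0 3 5 5 6], max=6
Drop 5: T rot0 at col 0 lands with bottom-row=5; cleared 0 line(s) (total 0); column heights now [6 7 6 5 6], max=7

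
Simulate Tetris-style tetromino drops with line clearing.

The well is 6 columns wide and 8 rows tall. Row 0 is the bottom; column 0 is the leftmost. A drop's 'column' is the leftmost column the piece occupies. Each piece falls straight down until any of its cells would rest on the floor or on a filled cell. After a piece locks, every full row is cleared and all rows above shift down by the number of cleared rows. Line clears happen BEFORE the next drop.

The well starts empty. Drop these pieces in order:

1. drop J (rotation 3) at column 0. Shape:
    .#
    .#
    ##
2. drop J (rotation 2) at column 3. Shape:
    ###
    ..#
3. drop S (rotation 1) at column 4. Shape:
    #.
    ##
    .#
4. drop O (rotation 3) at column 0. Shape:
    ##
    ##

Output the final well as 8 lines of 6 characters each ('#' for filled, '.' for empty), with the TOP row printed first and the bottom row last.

Answer: ......
......
......
##..#.
##..##
.#...#
.#.###
##...#

Derivation:
Drop 1: J rot3 at col 0 lands with bottom-row=0; cleared 0 line(s) (total 0); column heights now [1 3 0 0 0 0], max=3
Drop 2: J rot2 at col 3 lands with bottom-row=0; cleared 0 line(s) (total 0); column heights now [1 3 0 2 2 2], max=3
Drop 3: S rot1 at col 4 lands with bottom-row=2; cleared 0 line(s) (total 0); column heights now [1 3 0 2 5 4], max=5
Drop 4: O rot3 at col 0 lands with bottom-row=3; cleared 0 line(s) (total 0); column heights now [5 5 0 2 5 4], max=5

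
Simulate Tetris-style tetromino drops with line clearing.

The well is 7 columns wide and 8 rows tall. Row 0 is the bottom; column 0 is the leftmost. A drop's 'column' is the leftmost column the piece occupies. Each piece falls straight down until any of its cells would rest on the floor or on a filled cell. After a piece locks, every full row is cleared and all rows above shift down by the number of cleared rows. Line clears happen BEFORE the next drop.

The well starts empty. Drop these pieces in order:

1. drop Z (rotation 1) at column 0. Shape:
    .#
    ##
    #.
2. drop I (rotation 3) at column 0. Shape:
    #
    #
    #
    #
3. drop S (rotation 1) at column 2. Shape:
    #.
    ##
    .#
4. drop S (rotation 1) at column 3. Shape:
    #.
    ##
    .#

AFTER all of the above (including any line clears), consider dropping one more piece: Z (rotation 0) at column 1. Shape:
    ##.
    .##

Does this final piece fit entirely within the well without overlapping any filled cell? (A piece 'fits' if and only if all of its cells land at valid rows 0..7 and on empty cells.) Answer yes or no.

Drop 1: Z rot1 at col 0 lands with bottom-row=0; cleared 0 line(s) (total 0); column heights now [2 3 0 0 0 0 0], max=3
Drop 2: I rot3 at col 0 lands with bottom-row=2; cleared 0 line(s) (total 0); column heights now [6 3 0 0 0 0 0], max=6
Drop 3: S rot1 at col 2 lands with bottom-row=0; cleared 0 line(s) (total 0); column heights now [6 3 3 2 0 0 0], max=6
Drop 4: S rot1 at col 3 lands with bottom-row=1; cleared 0 line(s) (total 0); column heights now [6 3 3 4 3 0 0], max=6
Test piece Z rot0 at col 1 (width 3): heights before test = [6 3 3 4 3 0 0]; fits = True

Answer: yes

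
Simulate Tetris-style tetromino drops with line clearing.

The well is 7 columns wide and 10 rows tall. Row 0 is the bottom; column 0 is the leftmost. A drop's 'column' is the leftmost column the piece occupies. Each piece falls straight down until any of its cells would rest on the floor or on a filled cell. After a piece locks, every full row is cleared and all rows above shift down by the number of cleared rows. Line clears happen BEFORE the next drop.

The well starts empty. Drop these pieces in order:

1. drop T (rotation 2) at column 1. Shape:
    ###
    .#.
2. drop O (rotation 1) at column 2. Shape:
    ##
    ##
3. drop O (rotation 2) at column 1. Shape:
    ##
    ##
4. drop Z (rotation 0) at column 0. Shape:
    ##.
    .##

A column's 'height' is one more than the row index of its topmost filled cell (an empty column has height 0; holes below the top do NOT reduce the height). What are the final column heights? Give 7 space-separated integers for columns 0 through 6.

Answer: 8 8 7 4 0 0 0

Derivation:
Drop 1: T rot2 at col 1 lands with bottom-row=0; cleared 0 line(s) (total 0); column heights now [0 2 2 2 0 0 0], max=2
Drop 2: O rot1 at col 2 lands with bottom-row=2; cleared 0 line(s) (total 0); column heights now [0 2 4 4 0 0 0], max=4
Drop 3: O rot2 at col 1 lands with bottom-row=4; cleared 0 line(s) (total 0); column heights now [0 6 6 4 0 0 0], max=6
Drop 4: Z rot0 at col 0 lands with bottom-row=6; cleared 0 line(s) (total 0); column heights now [8 8 7 4 0 0 0], max=8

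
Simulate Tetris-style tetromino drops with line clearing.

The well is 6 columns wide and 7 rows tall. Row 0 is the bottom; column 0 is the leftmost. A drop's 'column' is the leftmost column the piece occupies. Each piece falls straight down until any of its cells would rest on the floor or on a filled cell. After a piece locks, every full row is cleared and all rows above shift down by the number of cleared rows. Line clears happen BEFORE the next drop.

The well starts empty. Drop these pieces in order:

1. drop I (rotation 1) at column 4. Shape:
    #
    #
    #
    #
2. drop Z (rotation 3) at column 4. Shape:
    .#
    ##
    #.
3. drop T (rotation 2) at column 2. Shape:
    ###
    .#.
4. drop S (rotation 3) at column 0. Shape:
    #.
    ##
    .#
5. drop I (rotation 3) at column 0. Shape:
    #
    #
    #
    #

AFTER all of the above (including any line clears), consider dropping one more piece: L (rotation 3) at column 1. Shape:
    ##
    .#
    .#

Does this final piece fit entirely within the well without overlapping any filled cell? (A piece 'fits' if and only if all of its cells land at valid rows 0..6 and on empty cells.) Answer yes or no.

Answer: no

Derivation:
Drop 1: I rot1 at col 4 lands with bottom-row=0; cleared 0 line(s) (total 0); column heights now [0 0 0 0 4 0], max=4
Drop 2: Z rot3 at col 4 lands with bottom-row=4; cleared 0 line(s) (total 0); column heights now [0 0 0 0 6 7], max=7
Drop 3: T rot2 at col 2 lands with bottom-row=5; cleared 0 line(s) (total 0); column heights now [0 0 7 7 7 7], max=7
Drop 4: S rot3 at col 0 lands with bottom-row=0; cleared 0 line(s) (total 0); column heights now [3 2 7 7 7 7], max=7
Drop 5: I rot3 at col 0 lands with bottom-row=3; cleared 0 line(s) (total 0); column heights now [7 2 7 7 7 7], max=7
Test piece L rot3 at col 1 (width 2): heights before test = [7 2 7 7 7 7]; fits = False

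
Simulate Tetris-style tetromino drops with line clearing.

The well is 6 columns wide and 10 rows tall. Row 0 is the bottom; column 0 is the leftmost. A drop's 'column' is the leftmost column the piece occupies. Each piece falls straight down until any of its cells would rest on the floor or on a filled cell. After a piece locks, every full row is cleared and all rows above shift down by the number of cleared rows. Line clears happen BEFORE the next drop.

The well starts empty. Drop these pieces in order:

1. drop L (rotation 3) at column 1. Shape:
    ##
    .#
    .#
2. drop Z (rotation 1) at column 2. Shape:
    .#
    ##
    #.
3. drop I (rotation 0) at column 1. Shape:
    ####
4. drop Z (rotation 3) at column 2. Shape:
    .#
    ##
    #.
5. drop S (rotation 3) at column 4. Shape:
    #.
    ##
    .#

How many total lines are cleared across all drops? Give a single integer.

Drop 1: L rot3 at col 1 lands with bottom-row=0; cleared 0 line(s) (total 0); column heights now [0 3 3 0 0 0], max=3
Drop 2: Z rot1 at col 2 lands with bottom-row=3; cleared 0 line(s) (total 0); column heights now [0 3 5 6 0 0], max=6
Drop 3: I rot0 at col 1 lands with bottom-row=6; cleared 0 line(s) (total 0); column heights now [0 7 7 7 7 0], max=7
Drop 4: Z rot3 at col 2 lands with bottom-row=7; cleared 0 line(s) (total 0); column heights now [0 7 9 10 7 0], max=10
Drop 5: S rot3 at col 4 lands with bottom-row=6; cleared 0 line(s) (total 0); column heights now [0 7 9 10 9 8], max=10

Answer: 0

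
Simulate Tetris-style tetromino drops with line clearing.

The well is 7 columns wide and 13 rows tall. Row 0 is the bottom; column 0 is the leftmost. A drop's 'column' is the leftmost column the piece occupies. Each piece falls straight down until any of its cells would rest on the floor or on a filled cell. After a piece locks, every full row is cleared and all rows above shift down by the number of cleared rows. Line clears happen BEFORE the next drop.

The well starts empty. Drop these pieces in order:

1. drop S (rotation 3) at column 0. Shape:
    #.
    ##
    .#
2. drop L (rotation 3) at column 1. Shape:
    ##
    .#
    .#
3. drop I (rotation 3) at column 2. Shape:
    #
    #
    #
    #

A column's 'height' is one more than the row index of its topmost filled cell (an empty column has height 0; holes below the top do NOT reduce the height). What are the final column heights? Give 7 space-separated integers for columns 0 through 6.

Answer: 3 3 7 0 0 0 0

Derivation:
Drop 1: S rot3 at col 0 lands with bottom-row=0; cleared 0 line(s) (total 0); column heights now [3 2 0 0 0 0 0], max=3
Drop 2: L rot3 at col 1 lands with bottom-row=0; cleared 0 line(s) (total 0); column heights now [3 3 3 0 0 0 0], max=3
Drop 3: I rot3 at col 2 lands with bottom-row=3; cleared 0 line(s) (total 0); column heights now [3 3 7 0 0 0 0], max=7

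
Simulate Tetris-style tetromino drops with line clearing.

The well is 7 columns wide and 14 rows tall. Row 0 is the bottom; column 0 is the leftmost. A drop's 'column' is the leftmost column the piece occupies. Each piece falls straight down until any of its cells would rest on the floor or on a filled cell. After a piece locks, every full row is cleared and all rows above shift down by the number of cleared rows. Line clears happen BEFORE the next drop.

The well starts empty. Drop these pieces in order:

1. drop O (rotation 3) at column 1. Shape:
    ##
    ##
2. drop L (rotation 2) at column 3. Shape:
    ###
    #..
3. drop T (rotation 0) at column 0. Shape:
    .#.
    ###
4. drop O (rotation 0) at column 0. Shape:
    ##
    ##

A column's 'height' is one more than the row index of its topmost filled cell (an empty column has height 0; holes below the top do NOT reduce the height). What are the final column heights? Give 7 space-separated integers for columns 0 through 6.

Answer: 6 6 3 2 2 2 0

Derivation:
Drop 1: O rot3 at col 1 lands with bottom-row=0; cleared 0 line(s) (total 0); column heights now [0 2 2 0 0 0 0], max=2
Drop 2: L rot2 at col 3 lands with bottom-row=0; cleared 0 line(s) (total 0); column heights now [0 2 2 2 2 2 0], max=2
Drop 3: T rot0 at col 0 lands with bottom-row=2; cleared 0 line(s) (total 0); column heights now [3 4 3 2 2 2 0], max=4
Drop 4: O rot0 at col 0 lands with bottom-row=4; cleared 0 line(s) (total 0); column heights now [6 6 3 2 2 2 0], max=6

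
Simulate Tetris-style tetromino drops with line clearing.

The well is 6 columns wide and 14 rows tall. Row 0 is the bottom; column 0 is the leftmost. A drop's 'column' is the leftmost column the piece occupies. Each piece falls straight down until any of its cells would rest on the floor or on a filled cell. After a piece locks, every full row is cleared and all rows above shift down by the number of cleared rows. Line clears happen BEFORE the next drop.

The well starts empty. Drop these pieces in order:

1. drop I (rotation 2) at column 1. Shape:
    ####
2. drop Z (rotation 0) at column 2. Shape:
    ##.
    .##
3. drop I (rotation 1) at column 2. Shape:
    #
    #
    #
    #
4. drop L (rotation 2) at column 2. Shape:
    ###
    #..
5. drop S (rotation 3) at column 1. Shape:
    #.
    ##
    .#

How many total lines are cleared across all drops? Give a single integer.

Drop 1: I rot2 at col 1 lands with bottom-row=0; cleared 0 line(s) (total 0); column heights now [0 1 1 1 1 0], max=1
Drop 2: Z rot0 at col 2 lands with bottom-row=1; cleared 0 line(s) (total 0); column heights now [0 1 3 3 2 0], max=3
Drop 3: I rot1 at col 2 lands with bottom-row=3; cleared 0 line(s) (total 0); column heights now [0 1 7 3 2 0], max=7
Drop 4: L rot2 at col 2 lands with bottom-row=7; cleared 0 line(s) (total 0); column heights now [0 1 9 9 9 0], max=9
Drop 5: S rot3 at col 1 lands with bottom-row=9; cleared 0 line(s) (total 0); column heights now [0 12 11 9 9 0], max=12

Answer: 0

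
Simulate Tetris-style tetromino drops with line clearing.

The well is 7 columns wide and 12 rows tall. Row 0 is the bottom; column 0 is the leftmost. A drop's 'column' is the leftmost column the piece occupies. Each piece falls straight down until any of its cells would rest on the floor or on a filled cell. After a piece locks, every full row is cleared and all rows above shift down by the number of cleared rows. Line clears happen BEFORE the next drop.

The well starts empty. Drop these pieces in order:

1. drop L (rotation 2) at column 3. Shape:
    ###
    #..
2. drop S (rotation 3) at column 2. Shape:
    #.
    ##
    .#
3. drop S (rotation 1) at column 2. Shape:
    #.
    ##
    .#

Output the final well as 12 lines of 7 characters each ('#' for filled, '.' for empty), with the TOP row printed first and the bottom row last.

Answer: .......
.......
.......
.......
.......
..#....
..##...
..##...
..##...
...#...
...###.
...#...

Derivation:
Drop 1: L rot2 at col 3 lands with bottom-row=0; cleared 0 line(s) (total 0); column heights now [0 0 0 2 2 2 0], max=2
Drop 2: S rot3 at col 2 lands with bottom-row=2; cleared 0 line(s) (total 0); column heights now [0 0 5 4 2 2 0], max=5
Drop 3: S rot1 at col 2 lands with bottom-row=4; cleared 0 line(s) (total 0); column heights now [0 0 7 6 2 2 0], max=7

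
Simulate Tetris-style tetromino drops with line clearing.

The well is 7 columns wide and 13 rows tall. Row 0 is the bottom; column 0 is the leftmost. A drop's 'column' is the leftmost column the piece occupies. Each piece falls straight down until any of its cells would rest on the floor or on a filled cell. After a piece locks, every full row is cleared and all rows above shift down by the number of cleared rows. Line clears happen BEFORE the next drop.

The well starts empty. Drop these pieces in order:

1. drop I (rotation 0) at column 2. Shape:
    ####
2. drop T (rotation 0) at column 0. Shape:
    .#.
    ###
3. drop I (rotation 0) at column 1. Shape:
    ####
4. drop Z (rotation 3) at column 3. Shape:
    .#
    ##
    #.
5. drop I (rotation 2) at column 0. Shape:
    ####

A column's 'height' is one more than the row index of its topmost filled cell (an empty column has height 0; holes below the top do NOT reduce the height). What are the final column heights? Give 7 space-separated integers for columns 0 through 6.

Drop 1: I rot0 at col 2 lands with bottom-row=0; cleared 0 line(s) (total 0); column heights now [0 0 1 1 1 1 0], max=1
Drop 2: T rot0 at col 0 lands with bottom-row=1; cleared 0 line(s) (total 0); column heights now [2 3 2 1 1 1 0], max=3
Drop 3: I rot0 at col 1 lands with bottom-row=3; cleared 0 line(s) (total 0); column heights now [2 4 4 4 4 1 0], max=4
Drop 4: Z rot3 at col 3 lands with bottom-row=4; cleared 0 line(s) (total 0); column heights now [2 4 4 6 7 1 0], max=7
Drop 5: I rot2 at col 0 lands with bottom-row=6; cleared 0 line(s) (total 0); column heights now [7 7 7 7 7 1 0], max=7

Answer: 7 7 7 7 7 1 0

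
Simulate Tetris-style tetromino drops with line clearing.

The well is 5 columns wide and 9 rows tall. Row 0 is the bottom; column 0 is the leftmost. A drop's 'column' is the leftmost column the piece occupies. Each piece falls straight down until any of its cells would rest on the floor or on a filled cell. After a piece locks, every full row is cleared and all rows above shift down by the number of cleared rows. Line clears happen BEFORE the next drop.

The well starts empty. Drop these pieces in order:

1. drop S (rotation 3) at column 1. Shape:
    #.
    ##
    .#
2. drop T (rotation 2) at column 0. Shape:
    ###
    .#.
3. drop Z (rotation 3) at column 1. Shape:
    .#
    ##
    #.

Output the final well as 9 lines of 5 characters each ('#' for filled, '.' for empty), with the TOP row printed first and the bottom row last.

Drop 1: S rot3 at col 1 lands with bottom-row=0; cleared 0 line(s) (total 0); column heights now [0 3 2 0 0], max=3
Drop 2: T rot2 at col 0 lands with bottom-row=3; cleared 0 line(s) (total 0); column heights now [5 5 5 0 0], max=5
Drop 3: Z rot3 at col 1 lands with bottom-row=5; cleared 0 line(s) (total 0); column heights now [5 7 8 0 0], max=8

Answer: .....
..#..
.##..
.#...
###..
.#...
.#...
.##..
..#..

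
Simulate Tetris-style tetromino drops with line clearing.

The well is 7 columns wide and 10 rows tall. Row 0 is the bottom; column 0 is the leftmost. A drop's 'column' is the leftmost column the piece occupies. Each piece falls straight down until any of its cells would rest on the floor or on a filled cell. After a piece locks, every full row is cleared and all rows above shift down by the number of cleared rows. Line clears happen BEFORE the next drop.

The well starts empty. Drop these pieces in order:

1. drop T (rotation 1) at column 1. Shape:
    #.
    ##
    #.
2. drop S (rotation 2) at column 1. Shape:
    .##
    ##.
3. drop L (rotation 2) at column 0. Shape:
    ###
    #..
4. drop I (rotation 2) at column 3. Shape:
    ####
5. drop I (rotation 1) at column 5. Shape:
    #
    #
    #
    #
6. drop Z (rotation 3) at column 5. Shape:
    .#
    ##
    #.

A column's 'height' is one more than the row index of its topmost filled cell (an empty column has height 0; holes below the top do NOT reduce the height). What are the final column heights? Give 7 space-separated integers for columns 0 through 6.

Answer: 5 4 5 5 0 6 7

Derivation:
Drop 1: T rot1 at col 1 lands with bottom-row=0; cleared 0 line(s) (total 0); column heights now [0 3 2 0 0 0 0], max=3
Drop 2: S rot2 at col 1 lands with bottom-row=3; cleared 0 line(s) (total 0); column heights now [0 4 5 5 0 0 0], max=5
Drop 3: L rot2 at col 0 lands with bottom-row=4; cleared 0 line(s) (total 0); column heights now [6 6 6 5 0 0 0], max=6
Drop 4: I rot2 at col 3 lands with bottom-row=5; cleared 1 line(s) (total 1); column heights now [5 4 5 5 0 0 0], max=5
Drop 5: I rot1 at col 5 lands with bottom-row=0; cleared 0 line(s) (total 1); column heights now [5 4 5 5 0 4 0], max=5
Drop 6: Z rot3 at col 5 lands with bottom-row=4; cleared 0 line(s) (total 1); column heights now [5 4 5 5 0 6 7], max=7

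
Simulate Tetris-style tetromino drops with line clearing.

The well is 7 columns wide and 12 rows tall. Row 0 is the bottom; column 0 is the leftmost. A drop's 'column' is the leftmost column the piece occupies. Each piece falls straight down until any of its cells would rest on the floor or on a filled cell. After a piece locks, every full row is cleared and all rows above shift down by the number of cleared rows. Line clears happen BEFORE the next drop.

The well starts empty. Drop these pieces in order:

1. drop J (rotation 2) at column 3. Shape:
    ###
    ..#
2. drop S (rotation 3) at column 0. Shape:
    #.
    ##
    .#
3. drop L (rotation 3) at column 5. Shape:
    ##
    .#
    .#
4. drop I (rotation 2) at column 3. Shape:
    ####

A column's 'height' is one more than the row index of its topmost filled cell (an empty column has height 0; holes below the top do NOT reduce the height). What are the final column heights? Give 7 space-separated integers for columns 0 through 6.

Drop 1: J rot2 at col 3 lands with bottom-row=0; cleared 0 line(s) (total 0); column heights now [0 0 0 2 2 2 0], max=2
Drop 2: S rot3 at col 0 lands with bottom-row=0; cleared 0 line(s) (total 0); column heights now [3 2 0 2 2 2 0], max=3
Drop 3: L rot3 at col 5 lands with bottom-row=0; cleared 0 line(s) (total 0); column heights now [3 2 0 2 2 3 3], max=3
Drop 4: I rot2 at col 3 lands with bottom-row=3; cleared 0 line(s) (total 0); column heights now [3 2 0 4 4 4 4], max=4

Answer: 3 2 0 4 4 4 4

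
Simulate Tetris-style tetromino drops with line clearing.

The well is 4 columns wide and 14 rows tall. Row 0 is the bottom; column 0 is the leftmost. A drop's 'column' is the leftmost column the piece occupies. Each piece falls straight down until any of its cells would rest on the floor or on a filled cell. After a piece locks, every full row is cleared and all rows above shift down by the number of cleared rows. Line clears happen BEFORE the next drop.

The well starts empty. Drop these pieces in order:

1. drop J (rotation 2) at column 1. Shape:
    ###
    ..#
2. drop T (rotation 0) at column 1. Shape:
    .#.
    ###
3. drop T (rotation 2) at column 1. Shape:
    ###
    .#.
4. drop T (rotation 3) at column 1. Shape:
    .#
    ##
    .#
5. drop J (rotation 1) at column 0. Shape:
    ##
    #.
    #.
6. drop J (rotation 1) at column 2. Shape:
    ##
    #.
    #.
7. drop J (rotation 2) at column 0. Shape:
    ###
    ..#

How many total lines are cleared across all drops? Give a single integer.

Drop 1: J rot2 at col 1 lands with bottom-row=0; cleared 0 line(s) (total 0); column heights now [0 2 2 2], max=2
Drop 2: T rot0 at col 1 lands with bottom-row=2; cleared 0 line(s) (total 0); column heights now [0 3 4 3], max=4
Drop 3: T rot2 at col 1 lands with bottom-row=4; cleared 0 line(s) (total 0); column heights now [0 6 6 6], max=6
Drop 4: T rot3 at col 1 lands with bottom-row=6; cleared 0 line(s) (total 0); column heights now [0 8 9 6], max=9
Drop 5: J rot1 at col 0 lands with bottom-row=6; cleared 0 line(s) (total 0); column heights now [9 9 9 6], max=9
Drop 6: J rot1 at col 2 lands with bottom-row=9; cleared 0 line(s) (total 0); column heights now [9 9 12 12], max=12
Drop 7: J rot2 at col 0 lands with bottom-row=12; cleared 0 line(s) (total 0); column heights now [14 14 14 12], max=14

Answer: 0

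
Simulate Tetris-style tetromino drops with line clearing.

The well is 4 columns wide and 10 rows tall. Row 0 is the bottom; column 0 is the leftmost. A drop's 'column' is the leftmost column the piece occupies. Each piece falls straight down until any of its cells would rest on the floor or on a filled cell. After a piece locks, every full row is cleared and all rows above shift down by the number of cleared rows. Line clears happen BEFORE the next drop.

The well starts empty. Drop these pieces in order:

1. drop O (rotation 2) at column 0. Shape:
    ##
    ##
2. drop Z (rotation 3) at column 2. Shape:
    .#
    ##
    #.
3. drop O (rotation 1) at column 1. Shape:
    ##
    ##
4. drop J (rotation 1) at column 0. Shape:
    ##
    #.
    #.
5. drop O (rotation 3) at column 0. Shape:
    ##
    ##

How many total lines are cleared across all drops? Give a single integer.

Answer: 2

Derivation:
Drop 1: O rot2 at col 0 lands with bottom-row=0; cleared 0 line(s) (total 0); column heights now [2 2 0 0], max=2
Drop 2: Z rot3 at col 2 lands with bottom-row=0; cleared 1 line(s) (total 1); column heights now [1 1 1 2], max=2
Drop 3: O rot1 at col 1 lands with bottom-row=1; cleared 0 line(s) (total 1); column heights now [1 3 3 2], max=3
Drop 4: J rot1 at col 0 lands with bottom-row=1; cleared 1 line(s) (total 2); column heights now [3 3 2 0], max=3
Drop 5: O rot3 at col 0 lands with bottom-row=3; cleared 0 line(s) (total 2); column heights now [5 5 2 0], max=5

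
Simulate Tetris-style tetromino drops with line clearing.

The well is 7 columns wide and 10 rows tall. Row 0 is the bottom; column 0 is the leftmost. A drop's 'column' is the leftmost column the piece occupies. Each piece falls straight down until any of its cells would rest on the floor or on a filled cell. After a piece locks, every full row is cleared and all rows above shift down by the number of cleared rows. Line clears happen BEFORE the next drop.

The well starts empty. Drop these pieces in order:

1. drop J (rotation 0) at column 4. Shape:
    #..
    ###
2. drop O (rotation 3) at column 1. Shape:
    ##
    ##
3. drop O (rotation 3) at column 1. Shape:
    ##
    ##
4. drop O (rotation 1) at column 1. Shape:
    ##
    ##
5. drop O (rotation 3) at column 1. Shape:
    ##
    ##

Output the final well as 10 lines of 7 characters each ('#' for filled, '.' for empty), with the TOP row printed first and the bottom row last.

Answer: .......
.......
.##....
.##....
.##....
.##....
.##....
.##....
.##.#..
.##.###

Derivation:
Drop 1: J rot0 at col 4 lands with bottom-row=0; cleared 0 line(s) (total 0); column heights now [0 0 0 0 2 1 1], max=2
Drop 2: O rot3 at col 1 lands with bottom-row=0; cleared 0 line(s) (total 0); column heights now [0 2 2 0 2 1 1], max=2
Drop 3: O rot3 at col 1 lands with bottom-row=2; cleared 0 line(s) (total 0); column heights now [0 4 4 0 2 1 1], max=4
Drop 4: O rot1 at col 1 lands with bottom-row=4; cleared 0 line(s) (total 0); column heights now [0 6 6 0 2 1 1], max=6
Drop 5: O rot3 at col 1 lands with bottom-row=6; cleared 0 line(s) (total 0); column heights now [0 8 8 0 2 1 1], max=8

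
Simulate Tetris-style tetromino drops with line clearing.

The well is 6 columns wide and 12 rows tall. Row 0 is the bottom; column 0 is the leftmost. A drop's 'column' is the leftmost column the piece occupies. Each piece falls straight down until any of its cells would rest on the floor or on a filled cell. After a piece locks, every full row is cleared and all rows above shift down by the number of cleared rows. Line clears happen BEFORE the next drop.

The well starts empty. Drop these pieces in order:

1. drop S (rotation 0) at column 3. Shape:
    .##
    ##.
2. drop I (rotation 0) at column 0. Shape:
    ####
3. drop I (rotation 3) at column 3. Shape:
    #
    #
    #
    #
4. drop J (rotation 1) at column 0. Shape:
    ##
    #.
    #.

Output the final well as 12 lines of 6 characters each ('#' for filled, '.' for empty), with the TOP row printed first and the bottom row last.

Drop 1: S rot0 at col 3 lands with bottom-row=0; cleared 0 line(s) (total 0); column heights now [0 0 0 1 2 2], max=2
Drop 2: I rot0 at col 0 lands with bottom-row=1; cleared 1 line(s) (total 1); column heights now [0 0 0 1 1 0], max=1
Drop 3: I rot3 at col 3 lands with bottom-row=1; cleared 0 line(s) (total 1); column heights now [0 0 0 5 1 0], max=5
Drop 4: J rot1 at col 0 lands with bottom-row=0; cleared 0 line(s) (total 1); column heights now [3 3 0 5 1 0], max=5

Answer: ......
......
......
......
......
......
......
...#..
...#..
##.#..
#..#..
#..##.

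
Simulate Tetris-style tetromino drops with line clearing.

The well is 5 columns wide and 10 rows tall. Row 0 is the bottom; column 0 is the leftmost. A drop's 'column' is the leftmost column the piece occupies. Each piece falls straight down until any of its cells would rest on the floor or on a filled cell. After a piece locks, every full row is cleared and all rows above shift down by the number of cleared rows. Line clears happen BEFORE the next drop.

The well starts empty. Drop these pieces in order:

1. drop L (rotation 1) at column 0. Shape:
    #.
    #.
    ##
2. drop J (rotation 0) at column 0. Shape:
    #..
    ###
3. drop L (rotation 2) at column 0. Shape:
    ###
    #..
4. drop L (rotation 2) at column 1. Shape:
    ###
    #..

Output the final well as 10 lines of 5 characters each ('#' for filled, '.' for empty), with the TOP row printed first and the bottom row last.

Drop 1: L rot1 at col 0 lands with bottom-row=0; cleared 0 line(s) (total 0); column heights now [3 1 0 0 0], max=3
Drop 2: J rot0 at col 0 lands with bottom-row=3; cleared 0 line(s) (total 0); column heights now [5 4 4 0 0], max=5
Drop 3: L rot2 at col 0 lands with bottom-row=5; cleared 0 line(s) (total 0); column heights now [7 7 7 0 0], max=7
Drop 4: L rot2 at col 1 lands with bottom-row=7; cleared 0 line(s) (total 0); column heights now [7 9 9 9 0], max=9

Answer: .....
.###.
.#...
###..
#....
#....
###..
#....
#....
##...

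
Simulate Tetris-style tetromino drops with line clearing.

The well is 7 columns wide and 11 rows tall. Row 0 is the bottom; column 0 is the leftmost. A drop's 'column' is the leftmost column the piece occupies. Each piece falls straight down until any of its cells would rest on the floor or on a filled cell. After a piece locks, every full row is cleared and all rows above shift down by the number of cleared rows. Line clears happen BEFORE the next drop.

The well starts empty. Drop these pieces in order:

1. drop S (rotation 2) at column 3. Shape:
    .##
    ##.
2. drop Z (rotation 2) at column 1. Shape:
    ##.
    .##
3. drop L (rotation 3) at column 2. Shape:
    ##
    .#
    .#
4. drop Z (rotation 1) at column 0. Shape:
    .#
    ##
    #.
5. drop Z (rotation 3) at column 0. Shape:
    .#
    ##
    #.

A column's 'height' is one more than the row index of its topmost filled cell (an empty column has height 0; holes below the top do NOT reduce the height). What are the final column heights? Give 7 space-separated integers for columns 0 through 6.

Drop 1: S rot2 at col 3 lands with bottom-row=0; cleared 0 line(s) (total 0); column heights now [0 0 0 1 2 2 0], max=2
Drop 2: Z rot2 at col 1 lands with bottom-row=1; cleared 0 line(s) (total 0); column heights now [0 3 3 2 2 2 0], max=3
Drop 3: L rot3 at col 2 lands with bottom-row=2; cleared 0 line(s) (total 0); column heights now [0 3 5 5 2 2 0], max=5
Drop 4: Z rot1 at col 0 lands with bottom-row=2; cleared 0 line(s) (total 0); column heights now [4 5 5 5 2 2 0], max=5
Drop 5: Z rot3 at col 0 lands with bottom-row=4; cleared 0 line(s) (total 0); column heights now [6 7 5 5 2 2 0], max=7

Answer: 6 7 5 5 2 2 0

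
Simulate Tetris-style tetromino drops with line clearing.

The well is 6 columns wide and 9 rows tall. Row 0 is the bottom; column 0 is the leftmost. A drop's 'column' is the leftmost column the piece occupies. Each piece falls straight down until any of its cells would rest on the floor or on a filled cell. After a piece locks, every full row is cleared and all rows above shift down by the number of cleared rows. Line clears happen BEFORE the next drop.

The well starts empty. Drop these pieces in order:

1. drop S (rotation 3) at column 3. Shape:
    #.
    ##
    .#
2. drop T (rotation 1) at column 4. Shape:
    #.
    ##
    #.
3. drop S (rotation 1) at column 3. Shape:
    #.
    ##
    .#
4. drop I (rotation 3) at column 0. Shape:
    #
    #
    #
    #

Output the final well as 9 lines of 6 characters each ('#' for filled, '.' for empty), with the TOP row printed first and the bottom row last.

Drop 1: S rot3 at col 3 lands with bottom-row=0; cleared 0 line(s) (total 0); column heights now [0 0 0 3 2 0], max=3
Drop 2: T rot1 at col 4 lands with bottom-row=2; cleared 0 line(s) (total 0); column heights now [0 0 0 3 5 4], max=5
Drop 3: S rot1 at col 3 lands with bottom-row=5; cleared 0 line(s) (total 0); column heights now [0 0 0 8 7 4], max=8
Drop 4: I rot3 at col 0 lands with bottom-row=0; cleared 0 line(s) (total 0); column heights now [4 0 0 8 7 4], max=8

Answer: ......
...#..
...##.
....#.
....#.
#...##
#..##.
#..##.
#...#.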